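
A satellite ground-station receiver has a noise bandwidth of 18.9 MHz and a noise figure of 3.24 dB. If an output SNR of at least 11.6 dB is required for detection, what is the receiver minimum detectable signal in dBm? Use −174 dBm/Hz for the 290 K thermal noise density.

Sensitivity = −174 + 10 log₁₀(B) + NF + SNR_min
= −174 + 72.76 + 3.24 + 11.6
= −86.40 dBm → −86.4 dBm

−86.4 dBm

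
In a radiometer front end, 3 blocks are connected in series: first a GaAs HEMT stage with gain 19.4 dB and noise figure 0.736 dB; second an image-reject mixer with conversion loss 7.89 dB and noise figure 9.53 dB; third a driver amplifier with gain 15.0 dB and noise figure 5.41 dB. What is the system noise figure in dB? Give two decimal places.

Convert to linear (a loss of L dB is a gain of −L dB): F_i = 10^(NF_i/10), G_i = 10^(G_i,dB/10)
  Stage 1: F_1 = 10^(0.736/10) = 1.185, G_1 = 10^(19.4/10) = 87.10
  Stage 2: F_2 = 10^(9.53/10) = 8.974, G_2 = 10^(−7.89/10) = 0.1626
  Stage 3: F_3 = 10^(5.41/10) = 3.475, G_3 = 10^(15.0/10) = 31.62
Friis cascade:
  F = 1.185 + (8.974 − 1)/87.10 + (3.475 − 1)/14.16 = 1.451
NF = 10 log₁₀(1.451) = 1.62 dB

1.62 dB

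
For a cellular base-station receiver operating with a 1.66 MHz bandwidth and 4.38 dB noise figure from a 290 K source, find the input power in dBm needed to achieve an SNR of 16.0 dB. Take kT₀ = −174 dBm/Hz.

−91.4 dBm

Sensitivity = −174 + 10 log₁₀(B) + NF + SNR_min
= −174 + 62.2 + 4.38 + 16.0
= −91.42 dBm → −91.4 dBm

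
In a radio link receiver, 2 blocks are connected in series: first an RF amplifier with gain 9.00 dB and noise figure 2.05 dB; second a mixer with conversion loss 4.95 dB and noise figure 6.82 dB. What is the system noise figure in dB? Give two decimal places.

3.19 dB

Convert to linear (a loss of L dB is a gain of −L dB): F_i = 10^(NF_i/10), G_i = 10^(G_i,dB/10)
  Stage 1: F_1 = 10^(2.05/10) = 1.603, G_1 = 10^(9.00/10) = 7.943
  Stage 2: F_2 = 10^(6.82/10) = 4.808, G_2 = 10^(−4.95/10) = 0.3199
Friis cascade:
  F = 1.603 + (4.808 − 1)/7.943 = 2.083
NF = 10 log₁₀(2.083) = 3.19 dB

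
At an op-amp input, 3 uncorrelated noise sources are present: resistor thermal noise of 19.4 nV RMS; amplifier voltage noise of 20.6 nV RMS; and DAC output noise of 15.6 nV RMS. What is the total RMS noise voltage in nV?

Uncorrelated sources add in power (mean-square): V_tot = √(ΣV_i²)
V_tot = √[(1.94×10⁻⁸)² + (2.06×10⁻⁸)² + (1.56×10⁻⁸)²] = 3.23×10⁻⁸ V = 32.3 nV

32.3 nV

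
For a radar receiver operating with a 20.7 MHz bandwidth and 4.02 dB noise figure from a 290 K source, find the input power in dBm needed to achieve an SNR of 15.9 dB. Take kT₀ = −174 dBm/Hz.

−80.9 dBm

Sensitivity = −174 + 10 log₁₀(B) + NF + SNR_min
= −174 + 73.16 + 4.02 + 15.9
= −80.92 dBm → −80.9 dBm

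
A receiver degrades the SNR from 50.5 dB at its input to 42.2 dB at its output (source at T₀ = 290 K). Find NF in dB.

8.3 dB

NF (dB) = SNR_in(dB) − SNR_out(dB) when the source is at T₀
NF = 50.5 − 42.2 = 8.3 dB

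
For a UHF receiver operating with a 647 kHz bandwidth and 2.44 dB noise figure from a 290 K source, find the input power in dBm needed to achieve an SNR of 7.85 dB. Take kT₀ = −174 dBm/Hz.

Sensitivity = −174 + 10 log₁₀(B) + NF + SNR_min
= −174 + 58.11 + 2.44 + 7.85
= −105.60 dBm → −105.6 dBm

−105.6 dBm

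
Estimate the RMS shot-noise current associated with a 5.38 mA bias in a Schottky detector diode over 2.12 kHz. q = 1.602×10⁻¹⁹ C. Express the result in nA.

1.91 nA

I_n = √(2qI·B)
2qI·B = 2 × 1.602×10⁻¹⁹ × 5.38×10⁻³ × 2.12×10³ = 3.65×10⁻¹⁸ A²
I_n = √(3.65×10⁻¹⁸) = 1.91×10⁻⁹ A = 1.91 nA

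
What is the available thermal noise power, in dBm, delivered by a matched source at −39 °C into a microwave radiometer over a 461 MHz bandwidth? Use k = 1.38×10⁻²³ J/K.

−88.3 dBm

T = −39 °C + 273.15 = 234.15 K
P_n = kTB = 1.38×10⁻²³ × 234.15 × 4.61×10⁸ = 1.49×10⁻¹² W
In dBm: 10 log₁₀(1.49×10⁻¹² / 10⁻³) = −88.3 dBm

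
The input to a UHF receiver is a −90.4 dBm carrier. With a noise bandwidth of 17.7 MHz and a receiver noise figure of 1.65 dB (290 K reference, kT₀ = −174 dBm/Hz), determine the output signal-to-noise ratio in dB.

9.5 dB

Noise floor: N = −174 + 10 log₁₀(B) + NF
10 log₁₀(1.77×10⁷) = 72.48 dB
N = −174 + 72.48 + 1.65 = −99.87 dBm
SNR = P_sig − N = −90.4 − (−99.87) = 9.47 dB → 9.5 dB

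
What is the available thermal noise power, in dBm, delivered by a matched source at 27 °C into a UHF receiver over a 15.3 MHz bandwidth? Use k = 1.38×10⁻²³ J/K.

T = 27 °C + 273.15 = 300.15 K
P_n = kTB = 1.38×10⁻²³ × 300.15 × 1.53×10⁷ = 6.34×10⁻¹⁴ W
In dBm: 10 log₁₀(6.34×10⁻¹⁴ / 10⁻³) = −102.0 dBm

−102.0 dBm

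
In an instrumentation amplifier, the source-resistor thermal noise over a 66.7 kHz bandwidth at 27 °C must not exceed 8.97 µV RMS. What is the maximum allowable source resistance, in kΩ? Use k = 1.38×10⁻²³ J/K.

T = 27 °C + 273.15 = 300.15 K
Johnson–Nyquist: V_n = √(4kTRB) ⇒ R = V_n² / (4kTB)
4kTB = 4 × 1.38×10⁻²³ × 300.15 × 6.67×10⁴ = 1.11×10⁻¹⁵
R = (8.97×10⁻⁶)² / 1.11×10⁻¹⁵ = 7.28×10⁴ Ω = 72.8 kΩ

72.8 kΩ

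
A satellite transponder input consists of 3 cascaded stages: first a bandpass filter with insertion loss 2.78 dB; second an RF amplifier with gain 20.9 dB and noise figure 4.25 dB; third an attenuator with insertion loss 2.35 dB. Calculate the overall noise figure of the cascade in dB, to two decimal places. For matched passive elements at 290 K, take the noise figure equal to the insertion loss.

Convert to linear (a loss of L dB is a gain of −L dB): F_i = 10^(NF_i/10), G_i = 10^(G_i,dB/10)
  Stage 1: F_1 = 10^(2.78/10) = 1.897, G_1 = 10^(−2.78/10) = 0.5272
  Stage 2: F_2 = 10^(4.25/10) = 2.661, G_2 = 10^(20.9/10) = 123.0
  Stage 3: F_3 = 10^(2.35/10) = 1.718, G_3 = 10^(−2.35/10) = 0.5821
Friis cascade:
  F = 1.897 + (2.661 − 1)/0.5272 + (1.718 − 1)/64.86 = 5.058
NF = 10 log₁₀(5.058) = 7.04 dB

7.04 dB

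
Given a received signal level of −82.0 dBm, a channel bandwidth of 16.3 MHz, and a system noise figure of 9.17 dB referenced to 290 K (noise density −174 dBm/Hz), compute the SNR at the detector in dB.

Noise floor: N = −174 + 10 log₁₀(B) + NF
10 log₁₀(1.63×10⁷) = 72.12 dB
N = −174 + 72.12 + 9.17 = −92.71 dBm
SNR = P_sig − N = −82.0 − (−92.71) = 10.71 dB → 10.7 dB

10.7 dB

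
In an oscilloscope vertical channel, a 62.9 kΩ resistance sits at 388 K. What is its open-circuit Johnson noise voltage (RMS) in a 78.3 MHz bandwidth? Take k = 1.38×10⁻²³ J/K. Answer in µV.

325 µV

V_n = √(4kTRB)
4kTRB = 4 × 1.38×10⁻²³ × 388 × 6.29×10⁴ × 7.83×10⁷ = 1.05×10⁻⁷ V²
V_n = √(1.05×10⁻⁷) = 3.25×10⁻⁴ V = 325 µV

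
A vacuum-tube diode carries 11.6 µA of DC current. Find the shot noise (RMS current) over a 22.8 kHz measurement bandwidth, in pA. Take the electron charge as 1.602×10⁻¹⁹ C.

291 pA

I_n = √(2qI·B)
2qI·B = 2 × 1.602×10⁻¹⁹ × 1.16×10⁻⁵ × 2.28×10⁴ = 8.47×10⁻²⁰ A²
I_n = √(8.47×10⁻²⁰) = 2.91×10⁻¹⁰ A = 291 pA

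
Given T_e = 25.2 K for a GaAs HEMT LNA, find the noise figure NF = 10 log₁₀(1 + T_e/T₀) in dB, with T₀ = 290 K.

F = 1 + T_e/T₀ = 1 + 25.2/290 = 1.0869
NF = 10 log₁₀(1.0869) = 0.362 dB

0.362 dB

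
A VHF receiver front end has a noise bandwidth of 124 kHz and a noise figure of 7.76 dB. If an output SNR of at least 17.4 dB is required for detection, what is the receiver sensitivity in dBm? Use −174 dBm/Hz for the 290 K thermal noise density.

Sensitivity = −174 + 10 log₁₀(B) + NF + SNR_min
= −174 + 50.93 + 7.76 + 17.4
= −97.91 dBm → −97.9 dBm

−97.9 dBm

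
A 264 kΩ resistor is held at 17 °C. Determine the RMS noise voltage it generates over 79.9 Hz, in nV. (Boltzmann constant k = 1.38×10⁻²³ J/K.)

581 nV

T = 17 °C + 273.15 = 290.15 K
V_n = √(4kTRB)
4kTRB = 4 × 1.38×10⁻²³ × 290.15 × 2.64×10⁵ × 7.99×10¹ = 3.38×10⁻¹³ V²
V_n = √(3.38×10⁻¹³) = 5.81×10⁻⁷ V = 581 nV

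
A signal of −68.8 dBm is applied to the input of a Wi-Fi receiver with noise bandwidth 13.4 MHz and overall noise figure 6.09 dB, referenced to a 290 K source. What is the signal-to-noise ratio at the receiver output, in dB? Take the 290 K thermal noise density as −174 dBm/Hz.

27.8 dB

Noise floor: N = −174 + 10 log₁₀(B) + NF
10 log₁₀(1.34×10⁷) = 71.27 dB
N = −174 + 71.27 + 6.09 = −96.64 dBm
SNR = P_sig − N = −68.8 − (−96.64) = 27.84 dB → 27.8 dB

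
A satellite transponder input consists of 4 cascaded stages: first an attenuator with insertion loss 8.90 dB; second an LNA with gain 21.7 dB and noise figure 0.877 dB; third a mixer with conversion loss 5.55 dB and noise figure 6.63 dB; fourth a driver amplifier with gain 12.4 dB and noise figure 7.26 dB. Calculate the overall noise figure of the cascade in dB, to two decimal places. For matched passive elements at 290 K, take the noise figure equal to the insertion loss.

Convert to linear (a loss of L dB is a gain of −L dB): F_i = 10^(NF_i/10), G_i = 10^(G_i,dB/10)
  Stage 1: F_1 = 10^(8.90/10) = 7.762, G_1 = 10^(−8.90/10) = 0.1288
  Stage 2: F_2 = 10^(0.877/10) = 1.224, G_2 = 10^(21.7/10) = 147.9
  Stage 3: F_3 = 10^(6.63/10) = 4.603, G_3 = 10^(−5.55/10) = 0.2786
  Stage 4: F_4 = 10^(7.26/10) = 5.321, G_4 = 10^(12.4/10) = 17.38
Friis cascade:
  F = 7.762 + (1.224 − 1)/0.1288 + (4.603 − 1)/19.05 + (5.321 − 1)/5.309 = 10.50
NF = 10 log₁₀(10.50) = 10.21 dB

10.21 dB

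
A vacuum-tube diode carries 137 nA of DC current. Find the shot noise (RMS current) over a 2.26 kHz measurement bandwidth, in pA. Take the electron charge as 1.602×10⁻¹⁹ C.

I_n = √(2qI·B)
2qI·B = 2 × 1.602×10⁻¹⁹ × 1.37×10⁻⁷ × 2.26×10³ = 9.92×10⁻²³ A²
I_n = √(9.92×10⁻²³) = 9.96×10⁻¹² A = 9.96 pA

9.96 pA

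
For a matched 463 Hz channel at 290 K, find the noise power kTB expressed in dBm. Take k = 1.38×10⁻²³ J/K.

P_n = kTB = 1.38×10⁻²³ × 290 × 4.63×10² = 1.85×10⁻¹⁸ W
In dBm: 10 log₁₀(1.85×10⁻¹⁸ / 10⁻³) = −147.3 dBm

−147.3 dBm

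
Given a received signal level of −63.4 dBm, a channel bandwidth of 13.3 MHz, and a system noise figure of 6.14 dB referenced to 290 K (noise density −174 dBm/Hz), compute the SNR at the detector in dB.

33.2 dB

Noise floor: N = −174 + 10 log₁₀(B) + NF
10 log₁₀(1.33×10⁷) = 71.24 dB
N = −174 + 71.24 + 6.14 = −96.62 dBm
SNR = P_sig − N = −63.4 − (−96.62) = 33.22 dB → 33.2 dB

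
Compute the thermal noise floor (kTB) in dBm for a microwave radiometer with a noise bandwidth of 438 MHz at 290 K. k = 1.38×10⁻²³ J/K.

−87.6 dBm

P_n = kTB = 1.38×10⁻²³ × 290 × 4.38×10⁸ = 1.75×10⁻¹² W
In dBm: 10 log₁₀(1.75×10⁻¹² / 10⁻³) = −87.6 dBm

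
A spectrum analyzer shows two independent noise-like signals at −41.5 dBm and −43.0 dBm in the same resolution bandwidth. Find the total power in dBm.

−39.2 dBm

Convert to linear, add, convert back:
P₁ = 7.08×10⁻⁸ W, P₂ = 5.01×10⁻⁸ W
P_tot = 1.21×10⁻⁷ W → 10 log₁₀(P_tot / 10⁻³) = −39.2 dBm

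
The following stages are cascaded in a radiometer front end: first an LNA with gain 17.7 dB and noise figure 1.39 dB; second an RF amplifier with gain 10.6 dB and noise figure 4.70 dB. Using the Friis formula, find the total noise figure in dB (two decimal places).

1.49 dB

Convert to linear (a loss of L dB is a gain of −L dB): F_i = 10^(NF_i/10), G_i = 10^(G_i,dB/10)
  Stage 1: F_1 = 10^(1.39/10) = 1.377, G_1 = 10^(17.7/10) = 58.88
  Stage 2: F_2 = 10^(4.70/10) = 2.951, G_2 = 10^(10.6/10) = 11.48
Friis cascade:
  F = 1.377 + (2.951 − 1)/58.88 = 1.410
NF = 10 log₁₀(1.410) = 1.49 dB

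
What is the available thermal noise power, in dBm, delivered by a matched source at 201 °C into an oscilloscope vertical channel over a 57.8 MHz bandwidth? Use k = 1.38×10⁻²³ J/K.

T = 201 °C + 273.15 = 474.15 K
P_n = kTB = 1.38×10⁻²³ × 474.15 × 5.78×10⁷ = 3.78×10⁻¹³ W
In dBm: 10 log₁₀(3.78×10⁻¹³ / 10⁻³) = −94.2 dBm

−94.2 dBm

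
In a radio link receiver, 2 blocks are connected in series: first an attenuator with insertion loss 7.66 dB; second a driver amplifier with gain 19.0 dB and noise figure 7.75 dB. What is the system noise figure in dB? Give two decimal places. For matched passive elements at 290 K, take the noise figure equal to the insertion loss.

15.41 dB

Convert to linear (a loss of L dB is a gain of −L dB): F_i = 10^(NF_i/10), G_i = 10^(G_i,dB/10)
  Stage 1: F_1 = 10^(7.66/10) = 5.834, G_1 = 10^(−7.66/10) = 0.1714
  Stage 2: F_2 = 10^(7.75/10) = 5.957, G_2 = 10^(19.0/10) = 79.43
Friis cascade:
  F = 5.834 + (5.957 − 1)/0.1714 = 34.75
NF = 10 log₁₀(34.75) = 15.41 dB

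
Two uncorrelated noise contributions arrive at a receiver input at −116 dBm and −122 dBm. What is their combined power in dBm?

−115.0 dBm

Convert to linear, add, convert back:
P₁ = 2.51×10⁻¹⁵ W, P₂ = 6.31×10⁻¹⁶ W
P_tot = 3.14×10⁻¹⁵ W → 10 log₁₀(P_tot / 10⁻³) = −115.0 dBm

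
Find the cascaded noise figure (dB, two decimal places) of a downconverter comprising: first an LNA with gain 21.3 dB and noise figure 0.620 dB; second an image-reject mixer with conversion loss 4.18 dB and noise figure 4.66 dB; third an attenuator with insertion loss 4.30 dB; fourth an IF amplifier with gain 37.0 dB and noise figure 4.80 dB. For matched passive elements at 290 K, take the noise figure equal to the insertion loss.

Convert to linear (a loss of L dB is a gain of −L dB): F_i = 10^(NF_i/10), G_i = 10^(G_i,dB/10)
  Stage 1: F_1 = 10^(0.620/10) = 1.153, G_1 = 10^(21.3/10) = 134.9
  Stage 2: F_2 = 10^(4.66/10) = 2.924, G_2 = 10^(−4.18/10) = 0.3819
  Stage 3: F_3 = 10^(4.30/10) = 2.692, G_3 = 10^(−4.30/10) = 0.3715
  Stage 4: F_4 = 10^(4.80/10) = 3.020, G_4 = 10^(37.0/10) = 5012
Friis cascade:
  F = 1.153 + (2.924 − 1)/134.9 + (2.692 − 1)/51.52 + (3.020 − 1)/19.14 = 1.306
NF = 10 log₁₀(1.306) = 1.16 dB

1.16 dB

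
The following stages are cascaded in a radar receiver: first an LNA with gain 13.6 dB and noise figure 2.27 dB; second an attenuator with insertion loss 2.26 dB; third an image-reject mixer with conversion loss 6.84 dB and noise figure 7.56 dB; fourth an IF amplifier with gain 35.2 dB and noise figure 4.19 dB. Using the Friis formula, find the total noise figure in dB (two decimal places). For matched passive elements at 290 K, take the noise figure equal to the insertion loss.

Convert to linear (a loss of L dB is a gain of −L dB): F_i = 10^(NF_i/10), G_i = 10^(G_i,dB/10)
  Stage 1: F_1 = 10^(2.27/10) = 1.687, G_1 = 10^(13.6/10) = 22.91
  Stage 2: F_2 = 10^(2.26/10) = 1.683, G_2 = 10^(−2.26/10) = 0.5943
  Stage 3: F_3 = 10^(7.56/10) = 5.702, G_3 = 10^(−6.84/10) = 0.2070
  Stage 4: F_4 = 10^(4.19/10) = 2.624, G_4 = 10^(35.2/10) = 3311
Friis cascade:
  F = 1.687 + (1.683 − 1)/22.91 + (5.702 − 1)/13.61 + (2.624 − 1)/2.818 = 2.638
NF = 10 log₁₀(2.638) = 4.21 dB

4.21 dB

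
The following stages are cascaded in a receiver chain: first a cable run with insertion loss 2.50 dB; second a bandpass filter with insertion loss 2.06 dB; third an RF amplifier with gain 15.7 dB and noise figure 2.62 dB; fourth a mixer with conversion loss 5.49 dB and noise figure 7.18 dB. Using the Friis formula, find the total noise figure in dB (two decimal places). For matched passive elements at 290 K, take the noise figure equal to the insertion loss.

Convert to linear (a loss of L dB is a gain of −L dB): F_i = 10^(NF_i/10), G_i = 10^(G_i,dB/10)
  Stage 1: F_1 = 10^(2.50/10) = 1.778, G_1 = 10^(−2.50/10) = 0.5623
  Stage 2: F_2 = 10^(2.06/10) = 1.607, G_2 = 10^(−2.06/10) = 0.6223
  Stage 3: F_3 = 10^(2.62/10) = 1.828, G_3 = 10^(15.7/10) = 37.15
  Stage 4: F_4 = 10^(7.18/10) = 5.224, G_4 = 10^(−5.49/10) = 0.2825
Friis cascade:
  F = 1.778 + (1.607 − 1)/0.5623 + (1.828 − 1)/0.3499 + (5.224 − 1)/13.00 = 5.549
NF = 10 log₁₀(5.549) = 7.44 dB

7.44 dB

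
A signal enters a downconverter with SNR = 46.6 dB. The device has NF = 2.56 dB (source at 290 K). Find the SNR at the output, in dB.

44.04 dB

By definition F = SNR_in/SNR_out, so in dB: SNR_out = SNR_in − NF
SNR_out = 46.6 − 2.56 = 44.04 dB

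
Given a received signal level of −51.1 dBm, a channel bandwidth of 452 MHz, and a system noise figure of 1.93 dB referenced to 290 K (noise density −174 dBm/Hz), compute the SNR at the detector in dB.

34.4 dB

Noise floor: N = −174 + 10 log₁₀(B) + NF
10 log₁₀(4.52×10⁸) = 86.55 dB
N = −174 + 86.55 + 1.93 = −85.52 dBm
SNR = P_sig − N = −51.1 − (−85.52) = 34.42 dB → 34.4 dB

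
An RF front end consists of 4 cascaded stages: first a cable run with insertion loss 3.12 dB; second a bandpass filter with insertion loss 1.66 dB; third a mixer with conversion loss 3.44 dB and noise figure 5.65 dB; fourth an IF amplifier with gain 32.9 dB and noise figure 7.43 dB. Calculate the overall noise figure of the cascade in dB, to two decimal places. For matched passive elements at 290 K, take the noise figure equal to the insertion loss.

16.14 dB

Convert to linear (a loss of L dB is a gain of −L dB): F_i = 10^(NF_i/10), G_i = 10^(G_i,dB/10)
  Stage 1: F_1 = 10^(3.12/10) = 2.051, G_1 = 10^(−3.12/10) = 0.4875
  Stage 2: F_2 = 10^(1.66/10) = 1.466, G_2 = 10^(−1.66/10) = 0.6823
  Stage 3: F_3 = 10^(5.65/10) = 3.673, G_3 = 10^(−3.44/10) = 0.4529
  Stage 4: F_4 = 10^(7.43/10) = 5.534, G_4 = 10^(32.9/10) = 1950
Friis cascade:
  F = 2.051 + (1.466 − 1)/0.4875 + (3.673 − 1)/0.3327 + (5.534 − 1)/0.1507 = 41.13
NF = 10 log₁₀(41.13) = 16.14 dB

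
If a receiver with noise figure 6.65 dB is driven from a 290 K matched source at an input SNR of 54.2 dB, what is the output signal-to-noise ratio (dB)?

47.55 dB

By definition F = SNR_in/SNR_out, so in dB: SNR_out = SNR_in − NF
SNR_out = 54.2 − 6.65 = 47.55 dB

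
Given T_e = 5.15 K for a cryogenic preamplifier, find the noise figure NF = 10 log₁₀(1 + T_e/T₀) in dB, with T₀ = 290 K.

F = 1 + T_e/T₀ = 1 + 5.15/290 = 1.01776
NF = 10 log₁₀(1.01776) = 0.076 dB

0.076 dB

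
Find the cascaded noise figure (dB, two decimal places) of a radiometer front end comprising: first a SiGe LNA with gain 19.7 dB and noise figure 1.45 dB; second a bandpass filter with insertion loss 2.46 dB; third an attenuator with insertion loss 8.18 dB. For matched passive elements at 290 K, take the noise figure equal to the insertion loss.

Convert to linear (a loss of L dB is a gain of −L dB): F_i = 10^(NF_i/10), G_i = 10^(G_i,dB/10)
  Stage 1: F_1 = 10^(1.45/10) = 1.396, G_1 = 10^(19.7/10) = 93.33
  Stage 2: F_2 = 10^(2.46/10) = 1.762, G_2 = 10^(−2.46/10) = 0.5675
  Stage 3: F_3 = 10^(8.18/10) = 6.577, G_3 = 10^(−8.18/10) = 0.1521
Friis cascade:
  F = 1.396 + (1.762 − 1)/93.33 + (6.577 − 1)/52.97 = 1.510
NF = 10 log₁₀(1.510) = 1.79 dB

1.79 dB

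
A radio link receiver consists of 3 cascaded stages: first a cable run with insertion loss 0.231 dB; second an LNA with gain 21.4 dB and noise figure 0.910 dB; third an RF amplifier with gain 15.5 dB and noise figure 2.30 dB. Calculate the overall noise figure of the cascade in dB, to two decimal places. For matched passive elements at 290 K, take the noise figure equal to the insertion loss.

1.16 dB

Convert to linear (a loss of L dB is a gain of −L dB): F_i = 10^(NF_i/10), G_i = 10^(G_i,dB/10)
  Stage 1: F_1 = 10^(0.231/10) = 1.055, G_1 = 10^(−0.231/10) = 0.9482
  Stage 2: F_2 = 10^(0.910/10) = 1.233, G_2 = 10^(21.4/10) = 138.0
  Stage 3: F_3 = 10^(2.30/10) = 1.698, G_3 = 10^(15.5/10) = 35.48
Friis cascade:
  F = 1.055 + (1.233 − 1)/0.9482 + (1.698 − 1)/130.9 = 1.306
NF = 10 log₁₀(1.306) = 1.16 dB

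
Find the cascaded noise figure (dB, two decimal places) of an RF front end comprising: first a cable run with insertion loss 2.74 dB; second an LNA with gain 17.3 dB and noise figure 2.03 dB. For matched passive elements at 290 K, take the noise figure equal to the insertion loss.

4.77 dB

Convert to linear (a loss of L dB is a gain of −L dB): F_i = 10^(NF_i/10), G_i = 10^(G_i,dB/10)
  Stage 1: F_1 = 10^(2.74/10) = 1.879, G_1 = 10^(−2.74/10) = 0.5321
  Stage 2: F_2 = 10^(2.03/10) = 1.596, G_2 = 10^(17.3/10) = 53.70
Friis cascade:
  F = 1.879 + (1.596 − 1)/0.5321 = 2.999
NF = 10 log₁₀(2.999) = 4.77 dB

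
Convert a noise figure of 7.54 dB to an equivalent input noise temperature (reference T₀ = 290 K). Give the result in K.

F = 10^(7.54/10) = 5.67545
T_e = (F − 1)·T₀ = (5.67545 − 1) × 290 = 1356 K

1356 K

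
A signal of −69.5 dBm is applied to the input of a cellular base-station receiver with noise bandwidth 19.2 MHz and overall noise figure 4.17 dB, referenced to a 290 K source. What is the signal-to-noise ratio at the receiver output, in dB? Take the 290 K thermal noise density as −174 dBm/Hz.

Noise floor: N = −174 + 10 log₁₀(B) + NF
10 log₁₀(1.92×10⁷) = 72.83 dB
N = −174 + 72.83 + 4.17 = −97.00 dBm
SNR = P_sig − N = −69.5 − (−97.00) = 27.50 dB → 27.5 dB

27.5 dB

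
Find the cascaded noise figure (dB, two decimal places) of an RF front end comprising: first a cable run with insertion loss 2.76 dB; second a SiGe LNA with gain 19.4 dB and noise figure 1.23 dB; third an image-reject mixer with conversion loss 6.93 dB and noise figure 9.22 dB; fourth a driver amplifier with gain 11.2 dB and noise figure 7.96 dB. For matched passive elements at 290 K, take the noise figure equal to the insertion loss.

5.09 dB

Convert to linear (a loss of L dB is a gain of −L dB): F_i = 10^(NF_i/10), G_i = 10^(G_i,dB/10)
  Stage 1: F_1 = 10^(2.76/10) = 1.888, G_1 = 10^(−2.76/10) = 0.5297
  Stage 2: F_2 = 10^(1.23/10) = 1.327, G_2 = 10^(19.4/10) = 87.10
  Stage 3: F_3 = 10^(9.22/10) = 8.356, G_3 = 10^(−6.93/10) = 0.2028
  Stage 4: F_4 = 10^(7.96/10) = 6.252, G_4 = 10^(11.2/10) = 13.18
Friis cascade:
  F = 1.888 + (1.327 − 1)/0.5297 + (8.356 − 1)/46.13 + (6.252 − 1)/9.354 = 3.227
NF = 10 log₁₀(3.227) = 5.09 dB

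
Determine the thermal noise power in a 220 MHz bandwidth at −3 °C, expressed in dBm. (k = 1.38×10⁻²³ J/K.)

−90.9 dBm

T = −3 °C + 273.15 = 270.15 K
P_n = kTB = 1.38×10⁻²³ × 270.15 × 2.20×10⁸ = 8.20×10⁻¹³ W
In dBm: 10 log₁₀(8.20×10⁻¹³ / 10⁻³) = −90.9 dBm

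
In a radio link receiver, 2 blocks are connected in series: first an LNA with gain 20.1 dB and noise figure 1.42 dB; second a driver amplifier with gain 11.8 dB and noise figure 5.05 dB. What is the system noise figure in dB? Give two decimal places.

1.49 dB

Convert to linear (a loss of L dB is a gain of −L dB): F_i = 10^(NF_i/10), G_i = 10^(G_i,dB/10)
  Stage 1: F_1 = 10^(1.42/10) = 1.387, G_1 = 10^(20.1/10) = 102.3
  Stage 2: F_2 = 10^(5.05/10) = 3.199, G_2 = 10^(11.8/10) = 15.14
Friis cascade:
  F = 1.387 + (3.199 − 1)/102.3 = 1.408
NF = 10 log₁₀(1.408) = 1.49 dB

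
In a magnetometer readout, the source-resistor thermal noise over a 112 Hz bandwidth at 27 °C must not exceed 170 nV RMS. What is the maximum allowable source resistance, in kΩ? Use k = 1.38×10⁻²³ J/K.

T = 27 °C + 273.15 = 300.15 K
Johnson–Nyquist: V_n = √(4kTRB) ⇒ R = V_n² / (4kTB)
4kTB = 4 × 1.38×10⁻²³ × 300.15 × 1.12×10² = 1.86×10⁻¹⁸
R = (1.70×10⁻⁷)² / 1.86×10⁻¹⁸ = 1.56×10⁴ Ω = 15.6 kΩ

15.6 kΩ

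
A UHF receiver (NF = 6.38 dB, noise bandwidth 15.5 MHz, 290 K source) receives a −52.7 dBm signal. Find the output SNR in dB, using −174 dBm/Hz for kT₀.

Noise floor: N = −174 + 10 log₁₀(B) + NF
10 log₁₀(1.55×10⁷) = 71.9 dB
N = −174 + 71.9 + 6.38 = −95.72 dBm
SNR = P_sig − N = −52.7 − (−95.72) = 43.02 dB → 43.0 dB

43.0 dB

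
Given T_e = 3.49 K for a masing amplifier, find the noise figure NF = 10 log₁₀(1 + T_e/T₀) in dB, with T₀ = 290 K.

0.052 dB

F = 1 + T_e/T₀ = 1 + 3.49/290 = 1.01203
NF = 10 log₁₀(1.01203) = 0.052 dB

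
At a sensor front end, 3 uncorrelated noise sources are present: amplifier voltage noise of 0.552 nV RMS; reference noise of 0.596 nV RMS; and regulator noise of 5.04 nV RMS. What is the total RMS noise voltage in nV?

Uncorrelated sources add in power (mean-square): V_tot = √(ΣV_i²)
V_tot = √[(5.52×10⁻¹⁰)² + (5.96×10⁻¹⁰)² + (5.04×10⁻⁹)²] = 5.11×10⁻⁹ V = 5.11 nV

5.11 nV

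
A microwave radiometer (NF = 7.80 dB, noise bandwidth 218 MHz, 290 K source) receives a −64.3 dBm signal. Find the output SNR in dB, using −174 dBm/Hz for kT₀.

18.5 dB

Noise floor: N = −174 + 10 log₁₀(B) + NF
10 log₁₀(2.18×10⁸) = 83.38 dB
N = −174 + 83.38 + 7.80 = −82.82 dBm
SNR = P_sig − N = −64.3 − (−82.82) = 18.52 dB → 18.5 dB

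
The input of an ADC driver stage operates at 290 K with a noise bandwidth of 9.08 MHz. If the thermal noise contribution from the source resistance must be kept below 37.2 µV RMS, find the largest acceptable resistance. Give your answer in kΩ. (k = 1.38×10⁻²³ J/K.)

Johnson–Nyquist: V_n = √(4kTRB) ⇒ R = V_n² / (4kTB)
4kTB = 4 × 1.38×10⁻²³ × 290 × 9.08×10⁶ = 1.45×10⁻¹³
R = (3.72×10⁻⁵)² / 1.45×10⁻¹³ = 9.52×10³ Ω = 9.52 kΩ

9.52 kΩ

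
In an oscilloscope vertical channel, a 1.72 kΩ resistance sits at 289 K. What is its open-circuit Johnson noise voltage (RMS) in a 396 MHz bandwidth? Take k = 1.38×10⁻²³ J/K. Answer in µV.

104 µV

V_n = √(4kTRB)
4kTRB = 4 × 1.38×10⁻²³ × 289 × 1.72×10³ × 3.96×10⁸ = 1.09×10⁻⁸ V²
V_n = √(1.09×10⁻⁸) = 1.04×10⁻⁴ V = 104 µV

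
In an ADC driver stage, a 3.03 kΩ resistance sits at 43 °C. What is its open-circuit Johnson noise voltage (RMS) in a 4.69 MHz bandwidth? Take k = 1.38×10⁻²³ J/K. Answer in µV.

15.7 µV

T = 43 °C + 273.15 = 316.15 K
V_n = √(4kTRB)
4kTRB = 4 × 1.38×10⁻²³ × 316.15 × 3.03×10³ × 4.69×10⁶ = 2.48×10⁻¹⁰ V²
V_n = √(2.48×10⁻¹⁰) = 1.57×10⁻⁵ V = 15.7 µV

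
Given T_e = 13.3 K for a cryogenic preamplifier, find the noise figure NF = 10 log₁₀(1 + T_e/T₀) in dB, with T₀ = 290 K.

F = 1 + T_e/T₀ = 1 + 13.3/290 = 1.04586
NF = 10 log₁₀(1.04586) = 0.195 dB

0.195 dB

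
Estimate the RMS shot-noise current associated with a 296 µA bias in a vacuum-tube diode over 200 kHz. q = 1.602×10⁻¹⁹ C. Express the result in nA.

I_n = √(2qI·B)
2qI·B = 2 × 1.602×10⁻¹⁹ × 2.96×10⁻⁴ × 2.00×10⁵ = 1.90×10⁻¹⁷ A²
I_n = √(1.90×10⁻¹⁷) = 4.36×10⁻⁹ A = 4.36 nA

4.36 nA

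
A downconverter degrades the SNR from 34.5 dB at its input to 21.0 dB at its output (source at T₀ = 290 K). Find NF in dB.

13.5 dB

NF (dB) = SNR_in(dB) − SNR_out(dB) when the source is at T₀
NF = 34.5 − 21.0 = 13.5 dB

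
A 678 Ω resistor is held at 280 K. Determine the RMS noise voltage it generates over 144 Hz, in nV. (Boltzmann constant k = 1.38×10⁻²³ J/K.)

38.8 nV

V_n = √(4kTRB)
4kTRB = 4 × 1.38×10⁻²³ × 280 × 6.78×10² × 1.44×10² = 1.51×10⁻¹⁵ V²
V_n = √(1.51×10⁻¹⁵) = 3.88×10⁻⁸ V = 38.8 nV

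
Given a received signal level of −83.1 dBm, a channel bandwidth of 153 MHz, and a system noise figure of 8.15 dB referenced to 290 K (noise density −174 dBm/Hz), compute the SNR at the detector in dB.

Noise floor: N = −174 + 10 log₁₀(B) + NF
10 log₁₀(1.53×10⁸) = 81.85 dB
N = −174 + 81.85 + 8.15 = −84.00 dBm
SNR = P_sig − N = −83.1 − (−84.00) = 0.90 dB → 0.9 dB

0.9 dB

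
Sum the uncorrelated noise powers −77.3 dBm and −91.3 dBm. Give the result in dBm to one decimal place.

Convert to linear, add, convert back:
P₁ = 1.86×10⁻¹¹ W, P₂ = 7.41×10⁻¹³ W
P_tot = 1.94×10⁻¹¹ W → 10 log₁₀(P_tot / 10⁻³) = −77.1 dBm

−77.1 dBm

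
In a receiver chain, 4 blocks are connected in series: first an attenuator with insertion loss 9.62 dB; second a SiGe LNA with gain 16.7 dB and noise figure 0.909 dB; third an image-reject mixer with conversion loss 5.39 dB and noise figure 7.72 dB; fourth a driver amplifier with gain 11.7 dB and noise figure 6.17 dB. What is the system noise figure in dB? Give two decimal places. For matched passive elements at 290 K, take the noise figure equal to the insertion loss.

Convert to linear (a loss of L dB is a gain of −L dB): F_i = 10^(NF_i/10), G_i = 10^(G_i,dB/10)
  Stage 1: F_1 = 10^(9.62/10) = 9.162, G_1 = 10^(−9.62/10) = 0.1091
  Stage 2: F_2 = 10^(0.909/10) = 1.233, G_2 = 10^(16.7/10) = 46.77
  Stage 3: F_3 = 10^(7.72/10) = 5.916, G_3 = 10^(−5.39/10) = 0.2891
  Stage 4: F_4 = 10^(6.17/10) = 4.140, G_4 = 10^(11.7/10) = 14.79
Friis cascade:
  F = 9.162 + (1.233 − 1)/0.1091 + (5.916 − 1)/5.105 + (4.140 − 1)/1.476 = 14.39
NF = 10 log₁₀(14.39) = 11.58 dB

11.58 dB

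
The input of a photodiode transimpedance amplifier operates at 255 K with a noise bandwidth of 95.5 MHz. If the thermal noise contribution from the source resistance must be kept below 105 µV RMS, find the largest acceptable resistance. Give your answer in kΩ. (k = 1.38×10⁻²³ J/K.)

Johnson–Nyquist: V_n = √(4kTRB) ⇒ R = V_n² / (4kTB)
4kTB = 4 × 1.38×10⁻²³ × 255 × 9.55×10⁷ = 1.34×10⁻¹²
R = (1.05×10⁻⁴)² / 1.34×10⁻¹² = 8.20×10³ Ω = 8.20 kΩ

8.20 kΩ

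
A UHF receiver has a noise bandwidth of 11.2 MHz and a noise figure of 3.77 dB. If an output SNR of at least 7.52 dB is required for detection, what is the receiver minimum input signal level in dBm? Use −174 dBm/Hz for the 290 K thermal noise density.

−92.2 dBm

Sensitivity = −174 + 10 log₁₀(B) + NF + SNR_min
= −174 + 70.49 + 3.77 + 7.52
= −92.22 dBm → −92.2 dBm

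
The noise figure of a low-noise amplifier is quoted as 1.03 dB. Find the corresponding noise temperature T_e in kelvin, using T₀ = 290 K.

F = 10^(1.03/10) = 1.26765
T_e = (F − 1)·T₀ = (1.26765 − 1) × 290 = 77.6 K

77.6 K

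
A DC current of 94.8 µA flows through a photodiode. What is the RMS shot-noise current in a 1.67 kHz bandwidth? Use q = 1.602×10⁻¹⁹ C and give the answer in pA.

I_n = √(2qI·B)
2qI·B = 2 × 1.602×10⁻¹⁹ × 9.48×10⁻⁵ × 1.67×10³ = 5.07×10⁻²⁰ A²
I_n = √(5.07×10⁻²⁰) = 2.25×10⁻¹⁰ A = 225 pA

225 pA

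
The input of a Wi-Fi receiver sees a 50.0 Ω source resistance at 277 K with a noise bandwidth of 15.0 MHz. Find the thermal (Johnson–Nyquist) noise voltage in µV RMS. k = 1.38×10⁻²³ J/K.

3.39 µV

V_n = √(4kTRB)
4kTRB = 4 × 1.38×10⁻²³ × 277 × 5.00×10¹ × 1.50×10⁷ = 1.15×10⁻¹¹ V²
V_n = √(1.15×10⁻¹¹) = 3.39×10⁻⁶ V = 3.39 µV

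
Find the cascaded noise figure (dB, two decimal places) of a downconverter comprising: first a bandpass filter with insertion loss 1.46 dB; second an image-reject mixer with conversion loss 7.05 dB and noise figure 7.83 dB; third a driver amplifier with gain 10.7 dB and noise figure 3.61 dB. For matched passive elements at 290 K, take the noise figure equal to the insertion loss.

12.48 dB

Convert to linear (a loss of L dB is a gain of −L dB): F_i = 10^(NF_i/10), G_i = 10^(G_i,dB/10)
  Stage 1: F_1 = 10^(1.46/10) = 1.400, G_1 = 10^(−1.46/10) = 0.7145
  Stage 2: F_2 = 10^(7.83/10) = 6.067, G_2 = 10^(−7.05/10) = 0.1972
  Stage 3: F_3 = 10^(3.61/10) = 2.296, G_3 = 10^(10.7/10) = 11.75
Friis cascade:
  F = 1.400 + (6.067 − 1)/0.7145 + (2.296 − 1)/0.1409 = 17.69
NF = 10 log₁₀(17.69) = 12.48 dB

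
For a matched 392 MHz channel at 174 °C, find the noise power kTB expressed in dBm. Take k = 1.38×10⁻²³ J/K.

−86.2 dBm

T = 174 °C + 273.15 = 447.15 K
P_n = kTB = 1.38×10⁻²³ × 447.15 × 3.92×10⁸ = 2.42×10⁻¹² W
In dBm: 10 log₁₀(2.42×10⁻¹² / 10⁻³) = −86.2 dBm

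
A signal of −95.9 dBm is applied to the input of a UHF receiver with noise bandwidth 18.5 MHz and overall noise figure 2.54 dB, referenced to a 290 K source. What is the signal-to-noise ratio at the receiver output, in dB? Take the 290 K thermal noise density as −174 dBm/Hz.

Noise floor: N = −174 + 10 log₁₀(B) + NF
10 log₁₀(1.85×10⁷) = 72.67 dB
N = −174 + 72.67 + 2.54 = −98.79 dBm
SNR = P_sig − N = −95.9 − (−98.79) = 2.89 dB → 2.9 dB

2.9 dB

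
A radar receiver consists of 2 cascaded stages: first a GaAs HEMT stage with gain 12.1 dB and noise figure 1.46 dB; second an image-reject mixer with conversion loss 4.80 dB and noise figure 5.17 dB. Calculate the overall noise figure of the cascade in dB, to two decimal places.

1.88 dB

Convert to linear (a loss of L dB is a gain of −L dB): F_i = 10^(NF_i/10), G_i = 10^(G_i,dB/10)
  Stage 1: F_1 = 10^(1.46/10) = 1.400, G_1 = 10^(12.1/10) = 16.22
  Stage 2: F_2 = 10^(5.17/10) = 3.289, G_2 = 10^(−4.80/10) = 0.3311
Friis cascade:
  F = 1.400 + (3.289 − 1)/16.22 = 1.541
NF = 10 log₁₀(1.541) = 1.88 dB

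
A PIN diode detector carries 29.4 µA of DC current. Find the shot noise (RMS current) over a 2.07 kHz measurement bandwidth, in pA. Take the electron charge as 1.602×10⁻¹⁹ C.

I_n = √(2qI·B)
2qI·B = 2 × 1.602×10⁻¹⁹ × 2.94×10⁻⁵ × 2.07×10³ = 1.95×10⁻²⁰ A²
I_n = √(1.95×10⁻²⁰) = 1.40×10⁻¹⁰ A = 140 pA

140 pA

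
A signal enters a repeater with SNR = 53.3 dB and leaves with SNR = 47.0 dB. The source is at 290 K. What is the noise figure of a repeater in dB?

NF (dB) = SNR_in(dB) − SNR_out(dB) when the source is at T₀
NF = 53.3 − 47.0 = 6.3 dB

6.3 dB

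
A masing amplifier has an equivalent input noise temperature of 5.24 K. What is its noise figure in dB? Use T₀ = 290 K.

0.078 dB

F = 1 + T_e/T₀ = 1 + 5.24/290 = 1.01807
NF = 10 log₁₀(1.01807) = 0.078 dB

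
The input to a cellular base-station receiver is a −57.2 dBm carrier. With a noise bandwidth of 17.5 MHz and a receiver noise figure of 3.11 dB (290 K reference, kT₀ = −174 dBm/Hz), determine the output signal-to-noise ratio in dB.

Noise floor: N = −174 + 10 log₁₀(B) + NF
10 log₁₀(1.75×10⁷) = 72.43 dB
N = −174 + 72.43 + 3.11 = −98.46 dBm
SNR = P_sig − N = −57.2 − (−98.46) = 41.26 dB → 41.3 dB

41.3 dB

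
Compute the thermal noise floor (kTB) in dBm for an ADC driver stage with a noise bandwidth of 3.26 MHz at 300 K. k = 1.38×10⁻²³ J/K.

−108.7 dBm

P_n = kTB = 1.38×10⁻²³ × 300 × 3.26×10⁶ = 1.35×10⁻¹⁴ W
In dBm: 10 log₁₀(1.35×10⁻¹⁴ / 10⁻³) = −108.7 dBm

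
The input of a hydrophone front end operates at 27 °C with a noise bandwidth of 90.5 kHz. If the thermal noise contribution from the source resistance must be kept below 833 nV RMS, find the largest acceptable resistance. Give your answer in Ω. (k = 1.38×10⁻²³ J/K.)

463 Ω

T = 27 °C + 273.15 = 300.15 K
Johnson–Nyquist: V_n = √(4kTRB) ⇒ R = V_n² / (4kTB)
4kTB = 4 × 1.38×10⁻²³ × 300.15 × 9.05×10⁴ = 1.50×10⁻¹⁵
R = (8.33×10⁻⁷)² / 1.50×10⁻¹⁵ = 4.63×10² Ω = 463 Ω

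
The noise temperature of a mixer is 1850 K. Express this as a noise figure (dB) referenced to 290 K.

F = 1 + T_e/T₀ = 1 + 1850/290 = 7.37931
NF = 10 log₁₀(7.37931) = 8.68 dB

8.68 dB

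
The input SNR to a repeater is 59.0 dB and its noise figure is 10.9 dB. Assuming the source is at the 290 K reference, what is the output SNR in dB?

By definition F = SNR_in/SNR_out, so in dB: SNR_out = SNR_in − NF
SNR_out = 59.0 − 10.9 = 48.1 dB

48.1 dB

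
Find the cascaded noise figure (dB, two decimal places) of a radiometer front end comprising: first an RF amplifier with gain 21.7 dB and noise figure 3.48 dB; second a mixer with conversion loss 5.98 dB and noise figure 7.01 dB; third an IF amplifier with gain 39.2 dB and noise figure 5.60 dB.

Convert to linear (a loss of L dB is a gain of −L dB): F_i = 10^(NF_i/10), G_i = 10^(G_i,dB/10)
  Stage 1: F_1 = 10^(3.48/10) = 2.228, G_1 = 10^(21.7/10) = 147.9
  Stage 2: F_2 = 10^(7.01/10) = 5.023, G_2 = 10^(−5.98/10) = 0.2523
  Stage 3: F_3 = 10^(5.60/10) = 3.631, G_3 = 10^(39.2/10) = 8318
Friis cascade:
  F = 2.228 + (5.023 − 1)/147.9 + (3.631 − 1)/37.33 = 2.326
NF = 10 log₁₀(2.326) = 3.67 dB

3.67 dB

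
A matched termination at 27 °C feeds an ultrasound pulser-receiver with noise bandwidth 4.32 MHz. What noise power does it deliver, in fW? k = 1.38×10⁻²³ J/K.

17.9 fW

T = 27 °C + 273.15 = 300.15 K
P_n = kTB = 1.38×10⁻²³ × 300.15 × 4.32×10⁶ = 1.79×10⁻¹⁴ W = 17.9 fW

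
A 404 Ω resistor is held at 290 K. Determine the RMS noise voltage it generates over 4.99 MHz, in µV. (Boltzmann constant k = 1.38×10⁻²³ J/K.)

V_n = √(4kTRB)
4kTRB = 4 × 1.38×10⁻²³ × 290 × 4.04×10² × 4.99×10⁶ = 3.23×10⁻¹¹ V²
V_n = √(3.23×10⁻¹¹) = 5.68×10⁻⁶ V = 5.68 µV

5.68 µV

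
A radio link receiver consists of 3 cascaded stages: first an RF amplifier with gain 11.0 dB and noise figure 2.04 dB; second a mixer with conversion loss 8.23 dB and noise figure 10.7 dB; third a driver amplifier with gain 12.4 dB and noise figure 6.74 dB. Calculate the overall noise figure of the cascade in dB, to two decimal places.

Convert to linear (a loss of L dB is a gain of −L dB): F_i = 10^(NF_i/10), G_i = 10^(G_i,dB/10)
  Stage 1: F_1 = 10^(2.04/10) = 1.600, G_1 = 10^(11.0/10) = 12.59
  Stage 2: F_2 = 10^(10.7/10) = 11.75, G_2 = 10^(−8.23/10) = 0.1503
  Stage 3: F_3 = 10^(6.74/10) = 4.721, G_3 = 10^(12.4/10) = 17.38
Friis cascade:
  F = 1.600 + (11.75 − 1)/12.59 + (4.721 − 1)/1.892 = 4.420
NF = 10 log₁₀(4.420) = 6.45 dB

6.45 dB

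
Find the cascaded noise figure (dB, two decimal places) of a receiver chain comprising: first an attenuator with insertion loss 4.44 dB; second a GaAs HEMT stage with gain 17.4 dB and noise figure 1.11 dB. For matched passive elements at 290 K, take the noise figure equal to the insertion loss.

5.55 dB

Convert to linear (a loss of L dB is a gain of −L dB): F_i = 10^(NF_i/10), G_i = 10^(G_i,dB/10)
  Stage 1: F_1 = 10^(4.44/10) = 2.780, G_1 = 10^(−4.44/10) = 0.3597
  Stage 2: F_2 = 10^(1.11/10) = 1.291, G_2 = 10^(17.4/10) = 54.95
Friis cascade:
  F = 2.780 + (1.291 − 1)/0.3597 = 3.589
NF = 10 log₁₀(3.589) = 5.55 dB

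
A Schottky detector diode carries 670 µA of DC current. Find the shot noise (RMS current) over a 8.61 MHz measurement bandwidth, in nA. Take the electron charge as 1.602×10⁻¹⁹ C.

43.0 nA

I_n = √(2qI·B)
2qI·B = 2 × 1.602×10⁻¹⁹ × 6.70×10⁻⁴ × 8.61×10⁶ = 1.85×10⁻¹⁵ A²
I_n = √(1.85×10⁻¹⁵) = 4.30×10⁻⁸ A = 43.0 nA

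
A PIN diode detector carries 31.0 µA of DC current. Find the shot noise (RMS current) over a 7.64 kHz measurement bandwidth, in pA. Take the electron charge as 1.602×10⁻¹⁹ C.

I_n = √(2qI·B)
2qI·B = 2 × 1.602×10⁻¹⁹ × 3.10×10⁻⁵ × 7.64×10³ = 7.59×10⁻²⁰ A²
I_n = √(7.59×10⁻²⁰) = 2.75×10⁻¹⁰ A = 275 pA

275 pA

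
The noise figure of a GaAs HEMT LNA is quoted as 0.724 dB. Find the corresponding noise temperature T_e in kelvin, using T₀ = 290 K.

F = 10^(0.724/10) = 1.18141
T_e = (F − 1)·T₀ = (1.18141 − 1) × 290 = 52.6 K

52.6 K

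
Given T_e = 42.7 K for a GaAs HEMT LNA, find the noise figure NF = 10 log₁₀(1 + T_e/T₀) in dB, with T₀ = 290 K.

F = 1 + T_e/T₀ = 1 + 42.7/290 = 1.14724
NF = 10 log₁₀(1.14724) = 0.597 dB

0.597 dB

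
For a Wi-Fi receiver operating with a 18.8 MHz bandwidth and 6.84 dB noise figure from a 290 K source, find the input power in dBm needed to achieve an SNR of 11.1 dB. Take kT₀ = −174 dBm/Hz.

−83.3 dBm

Sensitivity = −174 + 10 log₁₀(B) + NF + SNR_min
= −174 + 72.74 + 6.84 + 11.1
= −83.32 dBm → −83.3 dBm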